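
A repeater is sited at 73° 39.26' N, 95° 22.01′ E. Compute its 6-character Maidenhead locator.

Offset from 180°W / 90°S: lon 275.3668°, lat 163.6543°.
Field: lon ⌊275.3668/20⌋ = 13 → N; lat ⌊163.6543/10⌋ = 16 → Q.
Square: lon ⌊15.3668/2⌋ = 7; lat ⌊3.6543/1⌋ = 3.
Subsquare: lon ⌊1.3668/0.0833333⌋ = 16 → q; lat ⌊0.6543/0.0416667⌋ = 15 → p.

NQ73qp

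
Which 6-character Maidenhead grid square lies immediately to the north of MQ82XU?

Latitude subsquare u = 20; +1 → 21 = v.
The longitude characters are unchanged.

MQ82xv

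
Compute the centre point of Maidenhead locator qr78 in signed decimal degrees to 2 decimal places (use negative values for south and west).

Field Q=16, R=17: +16·20° lon, +17·10° lat → SW at lon 140°, lat 80°.
Square 7, 8: +7·2° lon, +8·1° lat → SW at lon 154°, lat 88°.
Cell spans 2° lon × 1° lat. Centre is SW corner plus half of each.
latitude 88.50, longitude 155.00.

88.50, 155.00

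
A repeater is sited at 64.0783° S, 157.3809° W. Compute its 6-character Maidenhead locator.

BC15hw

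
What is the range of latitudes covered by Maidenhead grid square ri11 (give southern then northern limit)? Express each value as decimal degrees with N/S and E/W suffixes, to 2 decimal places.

9.00° S, 8.00° S

Field R=17, I=8: +17·20° lon, +8·10° lat → SW at lon 160°, lat -10°.
Square 1, 1: +1·2° lon, +1·1° lat → SW at lon 162°, lat -9°.
Cell spans 2° lon × 1° lat.
south 9.00° S, north 8.00° S.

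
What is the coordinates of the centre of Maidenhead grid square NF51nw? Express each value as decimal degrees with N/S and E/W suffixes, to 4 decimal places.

Field N=13, F=5: +13·20° lon, +5·10° lat → SW at lon 80°, lat -40°.
Square 5, 1: +5·2° lon, +1·1° lat → SW at lon 90°, lat -39°.
Subsquare n=13, w=22: +13·0.0833333° lon, +22·0.0416667° lat → SW at lon 91.0833°, lat -38.0833°.
Cell spans 0.0833333° lon × 0.0416667° lat. Centre is SW corner plus half of each.
latitude 38.0625° S, longitude 91.1250° E.

38.0625° S, 91.1250° E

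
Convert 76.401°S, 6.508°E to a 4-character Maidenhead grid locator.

Add 180° to longitude and 90° to latitude: 186.51, 13.60.
Field (20°×10°, letters A–R): lon ⌊186.51/20⌋ = 9 → J; lat ⌊13.60/10⌋ = 1 → B.
Square (2°×1°, digits 0–9): lon ⌊6.51/2⌋ = 3; lat ⌊3.60/1⌋ = 3.

JB33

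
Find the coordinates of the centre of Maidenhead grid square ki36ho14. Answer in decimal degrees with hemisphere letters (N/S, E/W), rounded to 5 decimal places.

Field K=10, I=8: +10·20° lon, +8·10° lat → SW at lon 20°, lat -10°.
Square 3, 6: +3·2° lon, +6·1° lat → SW at lon 26°, lat -4°.
Subsquare h=7, o=14: +7·0.0833333° lon, +14·0.0416667° lat → SW at lon 26.5833°, lat -3.41667°.
Extended square 1, 4: +1·0.00833333° lon, +4·0.00416667° lat → SW at lon 26.5917°, lat -3.4°.
Cell spans 0.00833333° lon × 0.00416667° lat. Centre is SW corner plus half of each.
latitude 3.39792° S, longitude 26.59583° E.

3.39792° S, 26.59583° E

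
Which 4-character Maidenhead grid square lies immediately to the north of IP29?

IQ20

Latitude square 9; +1 → 10, wraps to 0, carry into field.
Latitude field P = 15; +1 → 16 = Q.
The longitude characters are unchanged.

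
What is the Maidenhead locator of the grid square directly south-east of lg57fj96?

LG57gj05

Longitude extended square 9; +1 → 10, wraps to 0, carry into subsquare.
Longitude subsquare f = 5; +1 → 6 = g.
Latitude extended square 6; −1 → 5.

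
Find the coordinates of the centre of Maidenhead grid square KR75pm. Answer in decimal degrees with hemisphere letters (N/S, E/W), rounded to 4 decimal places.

Field K=10, R=17: +10·20° lon, +17·10° lat → SW at lon 20°, lat 80°.
Square 7, 5: +7·2° lon, +5·1° lat → SW at lon 34°, lat 85°.
Subsquare p=15, m=12: +15·0.0833333° lon, +12·0.0416667° lat → SW at lon 35.25°, lat 85.5°.
Cell spans 0.0833333° lon × 0.0416667° lat. Centre is SW corner plus half of each.
latitude 85.5208° N, longitude 35.2917° E.

85.5208° N, 35.2917° E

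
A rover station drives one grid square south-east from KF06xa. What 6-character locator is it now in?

KF15ax

Longitude subsquare x = 23; +1 → 24, wraps to 0 = a, carry into square.
Longitude square 0; +1 → 1.
Latitude subsquare a = 0; −1 → -1, wraps to 23 = x, carry into square.
Latitude square 6; −1 → 5.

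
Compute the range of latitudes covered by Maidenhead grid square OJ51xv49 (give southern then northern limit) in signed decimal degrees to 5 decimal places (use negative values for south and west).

Field O=14, J=9: +14·20° lon, +9·10° lat → SW at lon 100°, lat 0°.
Square 5, 1: +5·2° lon, +1·1° lat → SW at lon 110°, lat 1°.
Subsquare x=23, v=21: +23·0.0833333° lon, +21·0.0416667° lat → SW at lon 111.917°, lat 1.875°.
Extended square 4, 9: +4·0.00833333° lon, +9·0.00416667° lat → SW at lon 111.95°, lat 1.9125°.
Cell spans 0.00833333° lon × 0.00416667° lat.
south 1.91250, north 1.91667.

1.91250, 1.91667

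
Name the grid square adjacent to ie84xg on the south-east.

IE94af

Longitude subsquare x = 23; +1 → 24, wraps to 0 = a, carry into square.
Longitude square 8; +1 → 9.
Latitude subsquare g = 6; −1 → 5 = f.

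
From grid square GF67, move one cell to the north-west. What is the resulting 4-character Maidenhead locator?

GF58

Longitude square 6; −1 → 5.
Latitude square 7; +1 → 8.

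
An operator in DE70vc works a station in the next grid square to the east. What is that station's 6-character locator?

DE70wc

Longitude subsquare v = 21; +1 → 22 = w.
The latitude characters are unchanged.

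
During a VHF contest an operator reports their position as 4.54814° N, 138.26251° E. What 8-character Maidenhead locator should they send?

Offset from 180°W / 90°S: lon 318.26251°, lat 94.54814°.
Field: 318.26251/20 → 15 → P, 94.54814/10 → 9 → J; chars PJ.
Square: 18.26251/2 → 9, 4.54814/1 → 4; chars 94.
Subsquare: 0.26251/0.0833333 → 3 → d, 0.54814/0.0416667 → 13 → n; chars dn.
Extended square: 0.01251/0.00833333 → 1, 0.00647/0.00416667 → 1; chars 11.

PJ94dn11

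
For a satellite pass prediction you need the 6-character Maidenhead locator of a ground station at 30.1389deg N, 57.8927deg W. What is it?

GM10bd

Shift to the Maidenhead origin (180°W, 90°S): lon 122.1073, lat 120.1389.
Field: lon ⌊122.1073/20⌋ = 6 → G; lat ⌊120.1389/10⌋ = 12 → M.
Square: lon ⌊2.1073/2⌋ = 1; lat ⌊0.1389/1⌋ = 0.
Subsquare: lon ⌊0.1073/0.0833333⌋ = 1 → b; lat ⌊0.1389/0.0416667⌋ = 3 → d.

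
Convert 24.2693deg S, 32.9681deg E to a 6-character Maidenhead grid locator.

KG65lr

Shift to the Maidenhead origin (180°W, 90°S): lon 212.9681, lat 65.7307.
Field (20°×10°, letters A–R): 212.9681/20 → 10 → K, 65.7307/10 → 6 → G; chars KG.
Square (2°×1°, digits 0–9): 12.9681/2 → 6, 5.7307/1 → 5; chars 65.
Subsquare (5′×2.5′, letters a–x): 0.9681/0.0833333 → 11 → l, 0.7307/0.0416667 → 17 → r; chars lr.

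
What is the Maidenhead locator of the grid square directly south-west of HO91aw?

HO81xv

Longitude subsquare a = 0; −1 → -1, wraps to 23 = x, carry into square.
Longitude square 9; −1 → 8.
Latitude subsquare w = 22; −1 → 21 = v.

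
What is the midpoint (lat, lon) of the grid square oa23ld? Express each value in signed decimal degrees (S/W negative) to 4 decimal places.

Field O=14, A=0: +14·20° lon, +0·10° lat → SW at lon 100°, lat -90°.
Square 2, 3: +2·2° lon, +3·1° lat → SW at lon 104°, lat -87°.
Subsquare l=11, d=3: +11·0.0833333° lon, +3·0.0416667° lat → SW at lon 104.917°, lat -86.875°.
Cell spans 0.0833333° lon × 0.0416667° lat. Centre is SW corner plus half of each.
latitude -86.8542, longitude 104.9583.

-86.8542, 104.9583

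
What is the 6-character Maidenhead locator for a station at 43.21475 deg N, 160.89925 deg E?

Add 180° to longitude and 90° to latitude: 340.8992, 133.2148.
Field: lon ⌊340.8992/20⌋ = 17 → R; lat ⌊133.2148/10⌋ = 13 → N.
Square: lon ⌊0.8992/2⌋ = 0; lat ⌊3.2148/1⌋ = 3.
Subsquare: lon ⌊0.8992/0.0833333⌋ = 10 → k; lat ⌊0.2148/0.0416667⌋ = 5 → f.

RN03kf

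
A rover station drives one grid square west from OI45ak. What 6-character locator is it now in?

OI35xk

Longitude subsquare a = 0; −1 → -1, wraps to 23 = x, carry into square.
Longitude square 4; −1 → 3.
The latitude characters are unchanged.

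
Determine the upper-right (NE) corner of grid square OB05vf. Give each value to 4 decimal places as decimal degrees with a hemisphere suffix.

74.7500° S, 101.8333° E

Field O=14, B=1: +14·20° lon, +1·10° lat → SW at lon 100°, lat -80°.
Square 0, 5: +0·2° lon, +5·1° lat → SW at lon 100°, lat -75°.
Subsquare v=21, f=5: +21·0.0833333° lon, +5·0.0416667° lat → SW at lon 101.75°, lat -74.7917°.
Cell spans 0.0833333° lon × 0.0416667° lat. NE corner is SW corner plus one full cell.
latitude 74.7500° S, longitude 101.8333° E.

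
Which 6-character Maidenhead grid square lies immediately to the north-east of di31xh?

DI41ai

Longitude subsquare x = 23; +1 → 24, wraps to 0 = a, carry into square.
Longitude square 3; +1 → 4.
Latitude subsquare h = 7; +1 → 8 = i.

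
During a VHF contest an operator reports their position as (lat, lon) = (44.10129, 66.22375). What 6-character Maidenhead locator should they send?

Add 180° to longitude and 90° to latitude: 246.2237, 134.1013.
Field (20°×10°, letters A–R): 246.2237/20 → 12 → M, 134.1013/10 → 13 → N; chars MN.
Square (2°×1°, digits 0–9): 6.2237/2 → 3, 4.1013/1 → 4; chars 34.
Subsquare (5′×2.5′, letters a–x): 0.2237/0.0833333 → 2 → c, 0.1013/0.0416667 → 2 → c; chars cc.

MN34cc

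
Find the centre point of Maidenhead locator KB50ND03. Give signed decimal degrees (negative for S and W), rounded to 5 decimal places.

Field K=10, B=1: +10·20° lon, +1·10° lat → SW at lon 20°, lat -80°.
Square 5, 0: +5·2° lon, +0·1° lat → SW at lon 30°, lat -80°.
Subsquare n=13, d=3: +13·0.0833333° lon, +3·0.0416667° lat → SW at lon 31.0833°, lat -79.875°.
Extended square 0, 3: +0·0.00833333° lon, +3·0.00416667° lat → SW at lon 31.0833°, lat -79.8625°.
Cell spans 0.00833333° lon × 0.00416667° lat. Centre is SW corner plus half of each.
latitude -79.86042, longitude 31.08750.

-79.86042, 31.08750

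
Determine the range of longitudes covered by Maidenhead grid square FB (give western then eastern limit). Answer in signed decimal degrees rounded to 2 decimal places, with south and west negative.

Field F=5, B=1: +5·20° lon, +1·10° lat → SW at lon -80°, lat -80°.
Cell spans 20° lon × 10° lat.
west -80.00, east -60.00.

-80.00, -60.00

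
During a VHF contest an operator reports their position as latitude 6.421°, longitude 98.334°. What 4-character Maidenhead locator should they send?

Offset from 180°W / 90°S: lon 278.33°, lat 96.42°.
Field: lon ⌊278.33/20⌋ = 13 → N; lat ⌊96.42/10⌋ = 9 → J.
Square: lon ⌊18.33/2⌋ = 9; lat ⌊6.42/1⌋ = 6.

NJ96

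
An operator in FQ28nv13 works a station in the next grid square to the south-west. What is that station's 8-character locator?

FQ28nv02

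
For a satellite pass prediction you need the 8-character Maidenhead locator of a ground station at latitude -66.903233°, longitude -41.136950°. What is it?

Add 180° to longitude and 90° to latitude: 138.86305, 23.09677.
Field (20°×10°, letters A–R): lon ⌊138.86305/20⌋ = 6 → G; lat ⌊23.09677/10⌋ = 2 → C.
Square (2°×1°, digits 0–9): lon ⌊18.86305/2⌋ = 9; lat ⌊3.09677/1⌋ = 3.
Subsquare (5′×2.5′, letters a–x): lon ⌊0.86305/0.0833333⌋ = 10 → k; lat ⌊0.09677/0.0416667⌋ = 2 → c.
Extended square (30″×15″, digits 0–9): lon ⌊0.02972/0.00833333⌋ = 3; lat ⌊0.01343/0.00416667⌋ = 3.

GC93kc33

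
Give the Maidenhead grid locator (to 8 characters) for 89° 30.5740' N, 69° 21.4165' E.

Add 180° to longitude and 90° to latitude: 249.35694, 179.50957.
Field (20°×10°, letters A–R): lon ⌊249.35694/20⌋ = 12 → M; lat ⌊179.50957/10⌋ = 17 → R.
Square (2°×1°, digits 0–9): lon ⌊9.35694/2⌋ = 4; lat ⌊9.50957/1⌋ = 9.
Subsquare (5′×2.5′, letters a–x): lon ⌊1.35694/0.0833333⌋ = 16 → q; lat ⌊0.50957/0.0416667⌋ = 12 → m.
Extended square (30″×15″, digits 0–9): lon ⌊0.02361/0.00833333⌋ = 2; lat ⌊0.00957/0.00416667⌋ = 2.

MR49qm22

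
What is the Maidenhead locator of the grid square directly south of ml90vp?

ML90vo

Latitude subsquare p = 15; −1 → 14 = o.
The longitude characters are unchanged.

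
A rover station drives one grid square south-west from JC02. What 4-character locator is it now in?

Longitude square 0; −1 → -1, wraps to 9, carry into field.
Longitude field J = 9; −1 → 8 = I.
Latitude square 2; −1 → 1.

IC91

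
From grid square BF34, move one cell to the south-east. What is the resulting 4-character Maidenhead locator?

Longitude square 3; +1 → 4.
Latitude square 4; −1 → 3.

BF43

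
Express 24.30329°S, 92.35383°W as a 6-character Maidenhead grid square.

EG35tq

Offset from 180°W / 90°S: lon 87.6462°, lat 65.6967°.
Field: 87.6462/20 → 4 → E, 65.6967/10 → 6 → G; chars EG.
Square: 7.6462/2 → 3, 5.6967/1 → 5; chars 35.
Subsquare: 1.6462/0.0833333 → 19 → t, 0.6967/0.0416667 → 16 → q; chars tq.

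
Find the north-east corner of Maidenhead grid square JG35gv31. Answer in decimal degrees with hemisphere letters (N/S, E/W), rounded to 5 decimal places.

Field J=9, G=6: +9·20° lon, +6·10° lat → SW at lon 0°, lat -30°.
Square 3, 5: +3·2° lon, +5·1° lat → SW at lon 6°, lat -25°.
Subsquare g=6, v=21: +6·0.0833333° lon, +21·0.0416667° lat → SW at lon 6.5°, lat -24.125°.
Extended square 3, 1: +3·0.00833333° lon, +1·0.00416667° lat → SW at lon 6.525°, lat -24.1208°.
Cell spans 0.00833333° lon × 0.00416667° lat. NE corner is SW corner plus one full cell.
latitude 24.11667° S, longitude 6.53333° E.

24.11667° S, 6.53333° E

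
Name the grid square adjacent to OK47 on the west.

OK37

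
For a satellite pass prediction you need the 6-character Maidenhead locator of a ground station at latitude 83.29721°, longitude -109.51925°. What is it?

DR53fh

Add 180° to longitude and 90° to latitude: 70.4808, 173.2972.
Field (20°×10°, letters A–R): 70.4808/20 → 3 → D, 173.2972/10 → 17 → R; chars DR.
Square (2°×1°, digits 0–9): 10.4808/2 → 5, 3.2972/1 → 3; chars 53.
Subsquare (5′×2.5′, letters a–x): 0.4808/0.0833333 → 5 → f, 0.2972/0.0416667 → 7 → h; chars fh.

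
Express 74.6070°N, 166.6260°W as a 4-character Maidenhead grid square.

AQ64

Shift to the Maidenhead origin (180°W, 90°S): lon 13.37, lat 164.61.
Field: 13.37/20 → 0 → A, 164.61/10 → 16 → Q; chars AQ.
Square: 13.37/2 → 6, 4.61/1 → 4; chars 64.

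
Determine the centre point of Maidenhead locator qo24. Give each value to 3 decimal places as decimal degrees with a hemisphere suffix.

Field Q=16, O=14: +16·20° lon, +14·10° lat → SW at lon 140°, lat 50°.
Square 2, 4: +2·2° lon, +4·1° lat → SW at lon 144°, lat 54°.
Cell spans 2° lon × 1° lat. Centre is SW corner plus half of each.
latitude 54.500° N, longitude 145.000° E.

54.500° N, 145.000° E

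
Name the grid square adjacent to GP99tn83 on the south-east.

Longitude extended square 8; +1 → 9.
Latitude extended square 3; −1 → 2.

GP99tn92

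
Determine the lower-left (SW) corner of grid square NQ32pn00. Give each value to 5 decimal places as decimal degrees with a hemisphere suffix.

72.54167° N, 87.25000° E

Field N=13, Q=16: +13·20° lon, +16·10° lat → SW at lon 80°, lat 70°.
Square 3, 2: +3·2° lon, +2·1° lat → SW at lon 86°, lat 72°.
Subsquare p=15, n=13: +15·0.0833333° lon, +13·0.0416667° lat → SW at lon 87.25°, lat 72.5417°.
Extended square 0, 0: +0·0.00833333° lon, +0·0.00416667° lat → SW at lon 87.25°, lat 72.5417°.
latitude 72.54167° N, longitude 87.25000° E.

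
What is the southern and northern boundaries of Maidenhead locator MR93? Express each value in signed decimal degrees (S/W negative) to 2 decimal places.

Field M=12, R=17: +12·20° lon, +17·10° lat → SW at lon 60°, lat 80°.
Square 9, 3: +9·2° lon, +3·1° lat → SW at lon 78°, lat 83°.
Cell spans 2° lon × 1° lat.
south 83.00, north 84.00.

83.00, 84.00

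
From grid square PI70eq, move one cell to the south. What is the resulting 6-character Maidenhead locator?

PI70ep

Latitude subsquare q = 16; −1 → 15 = p.
The longitude characters are unchanged.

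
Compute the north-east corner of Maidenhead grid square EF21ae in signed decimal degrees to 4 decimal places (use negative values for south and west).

-38.7917, -95.9167

Field E=4, F=5: +4·20° lon, +5·10° lat → SW at lon -100°, lat -40°.
Square 2, 1: +2·2° lon, +1·1° lat → SW at lon -96°, lat -39°.
Subsquare a=0, e=4: +0·0.0833333° lon, +4·0.0416667° lat → SW at lon -96°, lat -38.8333°.
Cell spans 0.0833333° lon × 0.0416667° lat. NE corner is SW corner plus one full cell.
latitude -38.7917, longitude -95.9167.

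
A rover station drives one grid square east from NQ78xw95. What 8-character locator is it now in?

Longitude extended square 9; +1 → 10, wraps to 0, carry into subsquare.
Longitude subsquare x = 23; +1 → 24, wraps to 0 = a, carry into square.
Longitude square 7; +1 → 8.
The latitude characters are unchanged.

NQ88aw05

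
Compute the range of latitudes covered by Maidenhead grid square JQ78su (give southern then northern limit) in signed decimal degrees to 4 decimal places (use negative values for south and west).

78.8333, 78.8750

Field J=9, Q=16: +9·20° lon, +16·10° lat → SW at lon 0°, lat 70°.
Square 7, 8: +7·2° lon, +8·1° lat → SW at lon 14°, lat 78°.
Subsquare s=18, u=20: +18·0.0833333° lon, +20·0.0416667° lat → SW at lon 15.5°, lat 78.8333°.
Cell spans 0.0833333° lon × 0.0416667° lat.
south 78.8333, north 78.8750.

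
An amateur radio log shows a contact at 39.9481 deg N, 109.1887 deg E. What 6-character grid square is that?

Offset from 180°W / 90°S: lon 289.1887°, lat 129.9481°.
Field (20°×10°, letters A–R): 289.1887/20 → 14 → O, 129.9481/10 → 12 → M; chars OM.
Square (2°×1°, digits 0–9): 9.1887/2 → 4, 9.9481/1 → 9; chars 49.
Subsquare (5′×2.5′, letters a–x): 1.1887/0.0833333 → 14 → o, 0.9481/0.0416667 → 22 → w; chars ow.

OM49ow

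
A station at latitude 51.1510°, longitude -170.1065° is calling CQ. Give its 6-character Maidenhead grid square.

Offset from 180°W / 90°S: lon 9.8935°, lat 141.1510°.
Field: 9.8935/20 → 0 → A, 141.1510/10 → 14 → O; chars AO.
Square: 9.8935/2 → 4, 1.1510/1 → 1; chars 41.
Subsquare: 1.8935/0.0833333 → 22 → w, 0.1510/0.0416667 → 3 → d; chars wd.

AO41wd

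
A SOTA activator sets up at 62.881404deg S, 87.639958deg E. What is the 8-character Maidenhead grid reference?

Offset from 180°W / 90°S: lon 267.63996°, lat 27.11860°.
Field: 267.63996/20 → 13 → N, 27.11860/10 → 2 → C; chars NC.
Square: 7.63996/2 → 3, 7.11860/1 → 7; chars 37.
Subsquare: 1.63996/0.0833333 → 19 → t, 0.11860/0.0416667 → 2 → c; chars tc.
Extended square: 0.05662/0.00833333 → 6, 0.03526/0.00416667 → 8; chars 68.

NC37tc68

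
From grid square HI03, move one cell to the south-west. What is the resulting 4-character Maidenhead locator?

GI92

Longitude square 0; −1 → -1, wraps to 9, carry into field.
Longitude field H = 7; −1 → 6 = G.
Latitude square 3; −1 → 2.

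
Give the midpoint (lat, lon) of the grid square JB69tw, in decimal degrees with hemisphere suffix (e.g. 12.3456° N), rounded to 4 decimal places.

70.0625° S, 13.6250° E

Field J=9, B=1: +9·20° lon, +1·10° lat → SW at lon 0°, lat -80°.
Square 6, 9: +6·2° lon, +9·1° lat → SW at lon 12°, lat -71°.
Subsquare t=19, w=22: +19·0.0833333° lon, +22·0.0416667° lat → SW at lon 13.5833°, lat -70.0833°.
Cell spans 0.0833333° lon × 0.0416667° lat. Centre is SW corner plus half of each.
latitude 70.0625° S, longitude 13.6250° E.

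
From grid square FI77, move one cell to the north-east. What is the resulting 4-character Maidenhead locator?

FI88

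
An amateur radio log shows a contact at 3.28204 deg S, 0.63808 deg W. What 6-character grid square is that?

Add 180° to longitude and 90° to latitude: 179.3619, 86.7180.
Field: 179.3619/20 → 8 → I, 86.7180/10 → 8 → I; chars II.
Square: 19.3619/2 → 9, 6.7180/1 → 6; chars 96.
Subsquare: 1.3619/0.0833333 → 16 → q, 0.7180/0.0416667 → 17 → r; chars qr.

II96qr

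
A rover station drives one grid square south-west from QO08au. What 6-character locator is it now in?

PO98xt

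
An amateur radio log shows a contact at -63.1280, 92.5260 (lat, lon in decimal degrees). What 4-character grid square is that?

NC66

Add 180° to longitude and 90° to latitude: 272.53, 26.87.
Field (20°×10°, letters A–R): 272.53/20 → 13 → N, 26.87/10 → 2 → C; chars NC.
Square (2°×1°, digits 0–9): 12.53/2 → 6, 6.87/1 → 6; chars 66.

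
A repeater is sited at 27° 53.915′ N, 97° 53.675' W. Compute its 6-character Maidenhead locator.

EL17bv

Add 180° to longitude and 90° to latitude: 82.1054, 117.8986.
Field: lon ⌊82.1054/20⌋ = 4 → E; lat ⌊117.8986/10⌋ = 11 → L.
Square: lon ⌊2.1054/2⌋ = 1; lat ⌊7.8986/1⌋ = 7.
Subsquare: lon ⌊0.1054/0.0833333⌋ = 1 → b; lat ⌊0.8986/0.0416667⌋ = 21 → v.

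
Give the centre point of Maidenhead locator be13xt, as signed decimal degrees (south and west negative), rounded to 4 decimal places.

Field B=1, E=4: +1·20° lon, +4·10° lat → SW at lon -160°, lat -50°.
Square 1, 3: +1·2° lon, +3·1° lat → SW at lon -158°, lat -47°.
Subsquare x=23, t=19: +23·0.0833333° lon, +19·0.0416667° lat → SW at lon -156.083°, lat -46.2083°.
Cell spans 0.0833333° lon × 0.0416667° lat. Centre is SW corner plus half of each.
latitude -46.1875, longitude -156.0417.

-46.1875, -156.0417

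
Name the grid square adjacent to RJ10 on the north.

Latitude square 0; +1 → 1.
The longitude characters are unchanged.

RJ11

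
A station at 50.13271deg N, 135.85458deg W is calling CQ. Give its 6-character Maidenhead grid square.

CO20bd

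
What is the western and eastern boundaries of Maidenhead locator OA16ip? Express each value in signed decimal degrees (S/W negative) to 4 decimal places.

102.6667, 102.7500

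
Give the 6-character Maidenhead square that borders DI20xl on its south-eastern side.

Longitude subsquare x = 23; +1 → 24, wraps to 0 = a, carry into square.
Longitude square 2; +1 → 3.
Latitude subsquare l = 11; −1 → 10 = k.

DI30ak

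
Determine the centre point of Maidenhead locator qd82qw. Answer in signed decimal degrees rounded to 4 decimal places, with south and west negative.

-57.0625, 157.3750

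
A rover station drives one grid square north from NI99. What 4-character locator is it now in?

NJ90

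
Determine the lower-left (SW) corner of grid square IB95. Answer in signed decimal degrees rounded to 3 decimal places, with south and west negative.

Field I=8, B=1: +8·20° lon, +1·10° lat → SW at lon -20°, lat -80°.
Square 9, 5: +9·2° lon, +5·1° lat → SW at lon -2°, lat -75°.
latitude -75.000, longitude -2.000.

-75.000, -2.000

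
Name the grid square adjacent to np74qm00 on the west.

Longitude extended square 0; −1 → -1, wraps to 9, carry into subsquare.
Longitude subsquare q = 16; −1 → 15 = p.
The latitude characters are unchanged.

NP74pm90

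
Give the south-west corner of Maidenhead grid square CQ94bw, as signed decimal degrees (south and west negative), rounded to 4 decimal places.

Field C=2, Q=16: +2·20° lon, +16·10° lat → SW at lon -140°, lat 70°.
Square 9, 4: +9·2° lon, +4·1° lat → SW at lon -122°, lat 74°.
Subsquare b=1, w=22: +1·0.0833333° lon, +22·0.0416667° lat → SW at lon -121.917°, lat 74.9167°.
latitude 74.9167, longitude -121.9167.

74.9167, -121.9167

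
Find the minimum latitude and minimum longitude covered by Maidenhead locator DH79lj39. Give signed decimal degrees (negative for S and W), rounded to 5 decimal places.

-10.58750, -105.05833

Field D=3, H=7: +3·20° lon, +7·10° lat → SW at lon -120°, lat -20°.
Square 7, 9: +7·2° lon, +9·1° lat → SW at lon -106°, lat -11°.
Subsquare l=11, j=9: +11·0.0833333° lon, +9·0.0416667° lat → SW at lon -105.083°, lat -10.625°.
Extended square 3, 9: +3·0.00833333° lon, +9·0.00416667° lat → SW at lon -105.058°, lat -10.5875°.
latitude -10.58750, longitude -105.05833.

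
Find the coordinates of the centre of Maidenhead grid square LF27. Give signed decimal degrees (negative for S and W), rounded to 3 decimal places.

-32.500, 45.000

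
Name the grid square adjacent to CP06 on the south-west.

Longitude square 0; −1 → -1, wraps to 9, carry into field.
Longitude field C = 2; −1 → 1 = B.
Latitude square 6; −1 → 5.

BP95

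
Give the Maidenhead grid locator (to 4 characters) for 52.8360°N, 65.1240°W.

Shift to the Maidenhead origin (180°W, 90°S): lon 114.88, lat 142.84.
Field (20°×10°, letters A–R): lon ⌊114.88/20⌋ = 5 → F; lat ⌊142.84/10⌋ = 14 → O.
Square (2°×1°, digits 0–9): lon ⌊14.88/2⌋ = 7; lat ⌊2.84/1⌋ = 2.

FO72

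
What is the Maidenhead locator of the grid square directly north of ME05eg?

Latitude subsquare g = 6; +1 → 7 = h.
The longitude characters are unchanged.

ME05eh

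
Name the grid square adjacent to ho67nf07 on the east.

HO67nf17

Longitude extended square 0; +1 → 1.
The latitude characters are unchanged.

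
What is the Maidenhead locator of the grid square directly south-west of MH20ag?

MH10xf

Longitude subsquare a = 0; −1 → -1, wraps to 23 = x, carry into square.
Longitude square 2; −1 → 1.
Latitude subsquare g = 6; −1 → 5 = f.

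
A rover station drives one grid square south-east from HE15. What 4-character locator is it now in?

Longitude square 1; +1 → 2.
Latitude square 5; −1 → 4.

HE24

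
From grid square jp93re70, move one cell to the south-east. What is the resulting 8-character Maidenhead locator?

JP93rd89

Longitude extended square 7; +1 → 8.
Latitude extended square 0; −1 → -1, wraps to 9, carry into subsquare.
Latitude subsquare e = 4; −1 → 3 = d.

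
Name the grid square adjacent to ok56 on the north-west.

OK47

Longitude square 5; −1 → 4.
Latitude square 6; +1 → 7.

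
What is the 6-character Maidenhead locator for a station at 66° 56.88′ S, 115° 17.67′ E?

Shift to the Maidenhead origin (180°W, 90°S): lon 295.2945, lat 23.0520.
Field: 295.2945/20 → 14 → O, 23.0520/10 → 2 → C; chars OC.
Square: 15.2945/2 → 7, 3.0520/1 → 3; chars 73.
Subsquare: 1.2945/0.0833333 → 15 → p, 0.0520/0.0416667 → 1 → b; chars pb.

OC73pb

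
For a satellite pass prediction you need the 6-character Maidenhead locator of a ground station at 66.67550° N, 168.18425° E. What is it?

Add 180° to longitude and 90° to latitude: 348.1843, 156.6755.
Field: lon ⌊348.1843/20⌋ = 17 → R; lat ⌊156.6755/10⌋ = 15 → P.
Square: lon ⌊8.1843/2⌋ = 4; lat ⌊6.6755/1⌋ = 6.
Subsquare: lon ⌊0.1843/0.0833333⌋ = 2 → c; lat ⌊0.6755/0.0416667⌋ = 16 → q.

RP46cq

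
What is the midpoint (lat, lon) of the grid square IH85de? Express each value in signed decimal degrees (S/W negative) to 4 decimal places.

Field I=8, H=7: +8·20° lon, +7·10° lat → SW at lon -20°, lat -20°.
Square 8, 5: +8·2° lon, +5·1° lat → SW at lon -4°, lat -15°.
Subsquare d=3, e=4: +3·0.0833333° lon, +4·0.0416667° lat → SW at lon -3.75°, lat -14.8333°.
Cell spans 0.0833333° lon × 0.0416667° lat. Centre is SW corner plus half of each.
latitude -14.8125, longitude -3.7083.

-14.8125, -3.7083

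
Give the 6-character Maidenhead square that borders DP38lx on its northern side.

DP39la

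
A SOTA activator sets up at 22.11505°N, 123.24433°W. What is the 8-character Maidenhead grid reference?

CL82jc07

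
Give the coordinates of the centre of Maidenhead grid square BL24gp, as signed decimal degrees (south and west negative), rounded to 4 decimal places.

24.6458, -155.4583

Field B=1, L=11: +1·20° lon, +11·10° lat → SW at lon -160°, lat 20°.
Square 2, 4: +2·2° lon, +4·1° lat → SW at lon -156°, lat 24°.
Subsquare g=6, p=15: +6·0.0833333° lon, +15·0.0416667° lat → SW at lon -155.5°, lat 24.625°.
Cell spans 0.0833333° lon × 0.0416667° lat. Centre is SW corner plus half of each.
latitude 24.6458, longitude -155.4583.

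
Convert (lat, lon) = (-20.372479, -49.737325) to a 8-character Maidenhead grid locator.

GG59dp10

Add 180° to longitude and 90° to latitude: 130.26268, 69.62752.
Field: lon ⌊130.26268/20⌋ = 6 → G; lat ⌊69.62752/10⌋ = 6 → G.
Square: lon ⌊10.26268/2⌋ = 5; lat ⌊9.62752/1⌋ = 9.
Subsquare: lon ⌊0.26268/0.0833333⌋ = 3 → d; lat ⌊0.62752/0.0416667⌋ = 15 → p.
Extended square: lon ⌊0.01268/0.00833333⌋ = 1; lat ⌊0.00252/0.00416667⌋ = 0.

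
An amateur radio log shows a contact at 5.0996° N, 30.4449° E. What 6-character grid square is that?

KJ55fc

Offset from 180°W / 90°S: lon 210.4449°, lat 95.0996°.
Field: lon ⌊210.4449/20⌋ = 10 → K; lat ⌊95.0996/10⌋ = 9 → J.
Square: lon ⌊10.4449/2⌋ = 5; lat ⌊5.0996/1⌋ = 5.
Subsquare: lon ⌊0.4449/0.0833333⌋ = 5 → f; lat ⌊0.0996/0.0416667⌋ = 2 → c.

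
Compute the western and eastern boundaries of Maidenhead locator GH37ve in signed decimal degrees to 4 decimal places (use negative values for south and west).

Field G=6, H=7: +6·20° lon, +7·10° lat → SW at lon -60°, lat -20°.
Square 3, 7: +3·2° lon, +7·1° lat → SW at lon -54°, lat -13°.
Subsquare v=21, e=4: +21·0.0833333° lon, +4·0.0416667° lat → SW at lon -52.25°, lat -12.8333°.
Cell spans 0.0833333° lon × 0.0416667° lat.
west -52.2500, east -52.1667.

-52.2500, -52.1667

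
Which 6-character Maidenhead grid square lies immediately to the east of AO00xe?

AO10ae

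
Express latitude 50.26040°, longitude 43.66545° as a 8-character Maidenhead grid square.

Shift to the Maidenhead origin (180°W, 90°S): lon 223.66545, lat 140.26040.
Field: lon ⌊223.66545/20⌋ = 11 → L; lat ⌊140.26040/10⌋ = 14 → O.
Square: lon ⌊3.66545/2⌋ = 1; lat ⌊0.26040/1⌋ = 0.
Subsquare: lon ⌊1.66545/0.0833333⌋ = 19 → t; lat ⌊0.26040/0.0416667⌋ = 6 → g.
Extended square: lon ⌊0.08212/0.00833333⌋ = 9; lat ⌊0.01040/0.00416667⌋ = 2.

LO10tg92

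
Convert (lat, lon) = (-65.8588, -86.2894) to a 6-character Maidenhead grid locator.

EC64ud

Shift to the Maidenhead origin (180°W, 90°S): lon 93.7106, lat 24.1412.
Field (20°×10°, letters A–R): lon ⌊93.7106/20⌋ = 4 → E; lat ⌊24.1412/10⌋ = 2 → C.
Square (2°×1°, digits 0–9): lon ⌊13.7106/2⌋ = 6; lat ⌊4.1412/1⌋ = 4.
Subsquare (5′×2.5′, letters a–x): lon ⌊1.7106/0.0833333⌋ = 20 → u; lat ⌊0.1412/0.0416667⌋ = 3 → d.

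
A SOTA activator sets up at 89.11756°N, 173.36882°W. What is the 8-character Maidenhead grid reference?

AR39hc58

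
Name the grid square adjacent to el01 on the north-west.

DL92

Longitude square 0; −1 → -1, wraps to 9, carry into field.
Longitude field E = 4; −1 → 3 = D.
Latitude square 1; +1 → 2.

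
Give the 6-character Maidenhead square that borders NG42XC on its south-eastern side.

NG52ab

Longitude subsquare x = 23; +1 → 24, wraps to 0 = a, carry into square.
Longitude square 4; +1 → 5.
Latitude subsquare c = 2; −1 → 1 = b.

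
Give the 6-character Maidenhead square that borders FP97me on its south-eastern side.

Longitude subsquare m = 12; +1 → 13 = n.
Latitude subsquare e = 4; −1 → 3 = d.

FP97nd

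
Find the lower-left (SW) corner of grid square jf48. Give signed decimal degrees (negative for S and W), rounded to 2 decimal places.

-32.00, 8.00

Field J=9, F=5: +9·20° lon, +5·10° lat → SW at lon 0°, lat -40°.
Square 4, 8: +4·2° lon, +8·1° lat → SW at lon 8°, lat -32°.
latitude -32.00, longitude 8.00.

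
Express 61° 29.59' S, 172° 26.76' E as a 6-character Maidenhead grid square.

Offset from 180°W / 90°S: lon 352.4460°, lat 28.5068°.
Field (20°×10°, letters A–R): lon ⌊352.4460/20⌋ = 17 → R; lat ⌊28.5068/10⌋ = 2 → C.
Square (2°×1°, digits 0–9): lon ⌊12.4460/2⌋ = 6; lat ⌊8.5068/1⌋ = 8.
Subsquare (5′×2.5′, letters a–x): lon ⌊0.4460/0.0833333⌋ = 5 → f; lat ⌊0.5068/0.0416667⌋ = 12 → m.

RC68fm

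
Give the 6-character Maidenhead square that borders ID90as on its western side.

Longitude subsquare a = 0; −1 → -1, wraps to 23 = x, carry into square.
Longitude square 9; −1 → 8.
The latitude characters are unchanged.

ID80xs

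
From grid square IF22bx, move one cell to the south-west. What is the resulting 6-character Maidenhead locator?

IF22aw

Longitude subsquare b = 1; −1 → 0 = a.
Latitude subsquare x = 23; −1 → 22 = w.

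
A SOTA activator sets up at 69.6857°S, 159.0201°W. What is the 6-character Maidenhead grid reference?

BC00lh

Shift to the Maidenhead origin (180°W, 90°S): lon 20.9799, lat 20.3143.
Field: 20.9799/20 → 1 → B, 20.3143/10 → 2 → C; chars BC.
Square: 0.9799/2 → 0, 0.3143/1 → 0; chars 00.
Subsquare: 0.9799/0.0833333 → 11 → l, 0.3143/0.0416667 → 7 → h; chars lh.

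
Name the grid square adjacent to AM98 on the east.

BM08

Longitude square 9; +1 → 10, wraps to 0, carry into field.
Longitude field A = 0; +1 → 1 = B.
The latitude characters are unchanged.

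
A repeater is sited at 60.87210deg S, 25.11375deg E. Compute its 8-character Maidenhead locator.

KC29nd30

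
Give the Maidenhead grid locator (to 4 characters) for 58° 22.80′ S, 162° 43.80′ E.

RD11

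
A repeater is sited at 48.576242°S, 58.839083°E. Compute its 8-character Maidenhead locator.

LE91kk01

Shift to the Maidenhead origin (180°W, 90°S): lon 238.83908, lat 41.42376.
Field (20°×10°, letters A–R): lon ⌊238.83908/20⌋ = 11 → L; lat ⌊41.42376/10⌋ = 4 → E.
Square (2°×1°, digits 0–9): lon ⌊18.83908/2⌋ = 9; lat ⌊1.42376/1⌋ = 1.
Subsquare (5′×2.5′, letters a–x): lon ⌊0.83908/0.0833333⌋ = 10 → k; lat ⌊0.42376/0.0416667⌋ = 10 → k.
Extended square (30″×15″, digits 0–9): lon ⌊0.00575/0.00833333⌋ = 0; lat ⌊0.00709/0.00416667⌋ = 1.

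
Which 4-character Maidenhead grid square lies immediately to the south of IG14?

Latitude square 4; −1 → 3.
The longitude characters are unchanged.

IG13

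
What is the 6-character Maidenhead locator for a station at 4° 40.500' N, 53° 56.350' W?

GJ34aq

Offset from 180°W / 90°S: lon 126.0608°, lat 94.6750°.
Field (20°×10°, letters A–R): lon ⌊126.0608/20⌋ = 6 → G; lat ⌊94.6750/10⌋ = 9 → J.
Square (2°×1°, digits 0–9): lon ⌊6.0608/2⌋ = 3; lat ⌊4.6750/1⌋ = 4.
Subsquare (5′×2.5′, letters a–x): lon ⌊0.0608/0.0833333⌋ = 0 → a; lat ⌊0.6750/0.0416667⌋ = 16 → q.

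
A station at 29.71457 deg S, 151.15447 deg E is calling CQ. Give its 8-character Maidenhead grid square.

QG50ng88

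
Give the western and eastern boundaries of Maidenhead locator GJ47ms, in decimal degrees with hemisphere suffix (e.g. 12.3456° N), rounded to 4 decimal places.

Field G=6, J=9: +6·20° lon, +9·10° lat → SW at lon -60°, lat 0°.
Square 4, 7: +4·2° lon, +7·1° lat → SW at lon -52°, lat 7°.
Subsquare m=12, s=18: +12·0.0833333° lon, +18·0.0416667° lat → SW at lon -51°, lat 7.75°.
Cell spans 0.0833333° lon × 0.0416667° lat.
west 51.0000° W, east 50.9167° W.

51.0000° W, 50.9167° W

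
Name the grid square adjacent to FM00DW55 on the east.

FM00dw65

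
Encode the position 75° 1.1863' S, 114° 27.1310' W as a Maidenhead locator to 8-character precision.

DB24sx55

Shift to the Maidenhead origin (180°W, 90°S): lon 65.54782, lat 14.98023.
Field: lon ⌊65.54782/20⌋ = 3 → D; lat ⌊14.98023/10⌋ = 1 → B.
Square: lon ⌊5.54782/2⌋ = 2; lat ⌊4.98023/1⌋ = 4.
Subsquare: lon ⌊1.54782/0.0833333⌋ = 18 → s; lat ⌊0.98023/0.0416667⌋ = 23 → x.
Extended square: lon ⌊0.04782/0.00833333⌋ = 5; lat ⌊0.02189/0.00416667⌋ = 5.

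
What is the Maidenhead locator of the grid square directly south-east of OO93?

Longitude square 9; +1 → 10, wraps to 0, carry into field.
Longitude field O = 14; +1 → 15 = P.
Latitude square 3; −1 → 2.

PO02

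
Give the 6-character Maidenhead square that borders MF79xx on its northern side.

Latitude subsquare x = 23; +1 → 24, wraps to 0 = a, carry into square.
Latitude square 9; +1 → 10, wraps to 0, carry into field.
Latitude field F = 5; +1 → 6 = G.
The longitude characters are unchanged.

MG70xa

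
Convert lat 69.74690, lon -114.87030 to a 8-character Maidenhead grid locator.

Shift to the Maidenhead origin (180°W, 90°S): lon 65.12970, lat 159.74690.
Field (20°×10°, letters A–R): 65.12970/20 → 3 → D, 159.74690/10 → 15 → P; chars DP.
Square (2°×1°, digits 0–9): 5.12970/2 → 2, 9.74690/1 → 9; chars 29.
Subsquare (5′×2.5′, letters a–x): 1.12970/0.0833333 → 13 → n, 0.74690/0.0416667 → 17 → r; chars nr.
Extended square (30″×15″, digits 0–9): 0.04637/0.00833333 → 5, 0.03857/0.00416667 → 9; chars 59.

DP29nr59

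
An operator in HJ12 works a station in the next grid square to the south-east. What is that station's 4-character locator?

HJ21

Longitude square 1; +1 → 2.
Latitude square 2; −1 → 1.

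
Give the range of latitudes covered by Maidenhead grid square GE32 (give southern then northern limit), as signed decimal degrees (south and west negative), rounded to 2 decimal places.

-48.00, -47.00

Field G=6, E=4: +6·20° lon, +4·10° lat → SW at lon -60°, lat -50°.
Square 3, 2: +3·2° lon, +2·1° lat → SW at lon -54°, lat -48°.
Cell spans 2° lon × 1° lat.
south -48.00, north -47.00.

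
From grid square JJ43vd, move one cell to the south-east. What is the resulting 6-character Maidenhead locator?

Longitude subsquare v = 21; +1 → 22 = w.
Latitude subsquare d = 3; −1 → 2 = c.

JJ43wc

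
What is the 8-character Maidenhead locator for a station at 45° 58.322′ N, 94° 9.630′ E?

NN75bx93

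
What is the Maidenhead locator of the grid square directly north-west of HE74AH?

Longitude subsquare a = 0; −1 → -1, wraps to 23 = x, carry into square.
Longitude square 7; −1 → 6.
Latitude subsquare h = 7; +1 → 8 = i.

HE64xi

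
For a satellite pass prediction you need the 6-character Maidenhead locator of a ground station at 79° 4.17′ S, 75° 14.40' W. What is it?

FB20jw

Shift to the Maidenhead origin (180°W, 90°S): lon 104.7600, lat 10.9305.
Field: 104.7600/20 → 5 → F, 10.9305/10 → 1 → B; chars FB.
Square: 4.7600/2 → 2, 0.9305/1 → 0; chars 20.
Subsquare: 0.7600/0.0833333 → 9 → j, 0.9305/0.0416667 → 22 → w; chars jw.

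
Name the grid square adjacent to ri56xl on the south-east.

RI66ak

Longitude subsquare x = 23; +1 → 24, wraps to 0 = a, carry into square.
Longitude square 5; +1 → 6.
Latitude subsquare l = 11; −1 → 10 = k.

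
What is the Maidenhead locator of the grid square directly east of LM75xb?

LM85ab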